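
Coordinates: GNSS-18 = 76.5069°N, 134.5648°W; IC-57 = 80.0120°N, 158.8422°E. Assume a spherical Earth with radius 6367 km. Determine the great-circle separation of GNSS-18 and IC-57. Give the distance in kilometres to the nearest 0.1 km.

Δφ = 3.5051°,  Δλ = -66.5930°
a = sin²(Δφ/2) + cos φ₁ cos φ₂ sin²(Δλ/2) = 0.013131
c = 2·arcsin(√a) = 0.229689 rad = 13.1602°
d = R·c = 6367 × 0.229689 = 1462.4 km

1462.4 km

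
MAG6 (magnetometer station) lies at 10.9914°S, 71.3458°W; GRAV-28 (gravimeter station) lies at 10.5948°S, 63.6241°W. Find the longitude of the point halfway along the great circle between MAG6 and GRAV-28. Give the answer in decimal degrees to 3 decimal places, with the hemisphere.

67.482°W

Bx = cos φ₂ cos Δλ = 0.974039,  By = cos φ₂ sin Δλ = 0.132071
φₘ = atan2(sin φ₁ + sin φ₂, √((cos φ₁ + Bx)² + By²)) = -10.81707°
λₘ = λ₁ + atan2(By, cos φ₁ + Bx) = -67.48240°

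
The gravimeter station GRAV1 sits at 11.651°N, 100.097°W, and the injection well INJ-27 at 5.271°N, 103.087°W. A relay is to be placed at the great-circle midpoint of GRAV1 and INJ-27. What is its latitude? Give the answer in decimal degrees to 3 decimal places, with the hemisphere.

Bx = cos φ₂ cos Δλ = 0.994416,  By = cos φ₂ sin Δλ = -0.051941
φₘ = atan2(sin φ₁ + sin φ₂, √((cos φ₁ + Bx)² + By²)) = 8.46384°
λₘ = λ₁ + atan2(By, cos φ₁ + Bx) = -101.60440°

8.464°N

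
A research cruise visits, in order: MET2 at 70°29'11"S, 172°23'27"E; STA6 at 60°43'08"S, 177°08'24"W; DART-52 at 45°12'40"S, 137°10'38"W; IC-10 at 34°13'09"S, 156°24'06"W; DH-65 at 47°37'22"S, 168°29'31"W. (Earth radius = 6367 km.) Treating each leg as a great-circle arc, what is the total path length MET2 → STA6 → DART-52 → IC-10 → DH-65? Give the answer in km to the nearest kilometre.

8129 km

MET2: φ = -70.48639°, λ = +172.39083°
STA6: φ = -60.71889°, λ = -177.14000°
DART-52: φ = -45.21111°, λ = -137.17722°
IC-10: φ = -34.21917°, λ = -156.40167°
DH-65: φ = -47.62278°, λ = -168.49194°
MET2→STA6: c = 0.185823 rad, d = 1183.13 km
STA6→DART-52: c = 0.488314 rad, d = 3109.10 km
DART-52→IC-10: c = 0.320211 rad, d = 2038.78 km
IC-10→DH-65: c = 0.282366 rad, d = 1797.82 km
Total = 1183.13 + 3109.10 + 2038.78 + 1797.82 = 8128.84 km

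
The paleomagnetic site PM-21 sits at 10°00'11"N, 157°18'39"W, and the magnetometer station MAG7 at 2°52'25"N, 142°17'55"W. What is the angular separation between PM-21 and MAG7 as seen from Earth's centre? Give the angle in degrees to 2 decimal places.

PM-21: φ = +10.00306°, λ = -157.31083°
MAG7: φ = +2.87361°, λ = -142.29861°
Δφ = -7.1294°,  Δλ = 15.0122°
a = sin²(Δφ/2) + cos φ₁ cos φ₂ sin²(Δλ/2) = 0.020650
c = 2·arcsin(√a) = 0.288401 rad = 16.5241°

16.52°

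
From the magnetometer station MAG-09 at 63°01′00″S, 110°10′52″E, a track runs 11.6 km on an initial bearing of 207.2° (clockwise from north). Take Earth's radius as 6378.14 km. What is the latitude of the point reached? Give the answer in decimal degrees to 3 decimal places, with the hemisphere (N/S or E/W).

MAG-09: φ = -63.01667°, λ = +110.18111°
δ = d/R = 11.6/6378.14 = 0.001819 rad
φ₂ = arcsin(sin φ₁ cos δ + cos φ₁ sin δ cos θ)
   = arcsin(-0.89114·1.00000 + 0.45373·0.00182·-0.88942) = -63.10931°
λ₂ = λ₁ + atan2(sin θ sin δ cos φ₁, cos δ − sin φ₁ sin φ₂) = 110.07580°

63.109°S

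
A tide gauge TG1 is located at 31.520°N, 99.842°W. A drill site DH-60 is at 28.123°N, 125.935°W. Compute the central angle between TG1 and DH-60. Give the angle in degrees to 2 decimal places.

22.84°

Δφ = -3.3970°,  Δλ = -26.0930°
a = sin²(Δφ/2) + cos φ₁ cos φ₂ sin²(Δλ/2) = 0.039191
c = 2·arcsin(√a) = 0.398565 rad = 22.8361°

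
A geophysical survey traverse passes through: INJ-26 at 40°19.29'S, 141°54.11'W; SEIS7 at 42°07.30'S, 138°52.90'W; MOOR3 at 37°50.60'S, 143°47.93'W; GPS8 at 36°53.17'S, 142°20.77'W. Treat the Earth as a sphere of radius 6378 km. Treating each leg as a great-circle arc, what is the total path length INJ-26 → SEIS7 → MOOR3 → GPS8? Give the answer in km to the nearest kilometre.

INJ-26: φ = -40.32150°, λ = -141.90183°
SEIS7: φ = -42.12167°, λ = -138.88167°
MOOR3: φ = -37.84333°, λ = -143.79883°
GPS8: φ = -36.88617°, λ = -142.34617°
INJ-26→SEIS7: c = 0.050582 rad, d = 322.61 km
SEIS7→MOOR3: c = 0.099462 rad, d = 634.37 km
MOOR3→GPS8: c = 0.026175 rad, d = 166.94 km
Total = 322.61 + 634.37 + 166.94 = 1123.92 km

1124 km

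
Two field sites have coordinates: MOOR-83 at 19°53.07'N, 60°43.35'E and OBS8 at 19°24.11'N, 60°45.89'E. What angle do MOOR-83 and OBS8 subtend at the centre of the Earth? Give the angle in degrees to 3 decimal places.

0.484°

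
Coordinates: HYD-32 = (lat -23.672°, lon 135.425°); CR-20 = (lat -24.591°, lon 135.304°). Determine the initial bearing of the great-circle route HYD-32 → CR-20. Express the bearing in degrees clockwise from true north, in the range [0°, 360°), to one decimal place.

186.8°

Δλ = -0.1210°
y = sin Δλ · cos φ₂ = -0.001920
x = cos φ₁ sin φ₂ − sin φ₁ cos φ₂ cos Δλ = -0.016040
θ = atan2(y, x) = -173.1729° → 186.8271° (mod 360°)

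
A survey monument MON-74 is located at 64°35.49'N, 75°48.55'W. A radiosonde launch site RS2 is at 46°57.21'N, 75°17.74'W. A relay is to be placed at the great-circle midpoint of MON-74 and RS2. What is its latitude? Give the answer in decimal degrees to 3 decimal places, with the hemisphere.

55.773°N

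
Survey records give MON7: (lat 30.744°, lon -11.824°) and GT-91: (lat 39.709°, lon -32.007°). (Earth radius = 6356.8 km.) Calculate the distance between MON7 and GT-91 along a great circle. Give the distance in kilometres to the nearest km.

2075 km

Δφ = 8.9650°,  Δλ = -20.1830°
a = sin²(Δφ/2) + cos φ₁ cos φ₂ sin²(Δλ/2) = 0.026408
c = 2·arcsin(√a) = 0.326458 rad = 18.7047°
d = R·c = 6356.8 × 0.326458 = 2075.2 km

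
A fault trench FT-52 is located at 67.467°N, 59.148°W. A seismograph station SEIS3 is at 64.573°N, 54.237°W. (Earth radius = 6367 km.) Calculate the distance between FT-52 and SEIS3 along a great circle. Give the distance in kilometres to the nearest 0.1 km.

Δφ = -2.8940°,  Δλ = 4.9110°
a = sin²(Δφ/2) + cos φ₁ cos φ₂ sin²(Δλ/2) = 0.000940
c = 2·arcsin(√a) = 0.061318 rad = 3.5133°
d = R·c = 6367 × 0.061318 = 390.4 km

390.4 km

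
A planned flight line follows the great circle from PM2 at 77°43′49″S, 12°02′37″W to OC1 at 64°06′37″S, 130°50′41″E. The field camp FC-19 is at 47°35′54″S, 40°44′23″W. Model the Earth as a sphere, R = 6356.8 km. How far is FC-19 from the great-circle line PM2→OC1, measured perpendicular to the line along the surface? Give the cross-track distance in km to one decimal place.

PM2: φ = -77.73028°, λ = -12.04361°
OC1: φ = -64.11028°, λ = +130.84472°
FC-19: φ = -47.59833°, λ = -40.73972°
δ₁₃ = central angle PM2→FC-19 = 0.559970 rad  (haversine)
θ₁₃ = bearing PM2→FC-19 = 322.441°,  θ₁₂ = bearing PM2→OC1 = 153.630°
dₓₜ = R·arcsin(sin δ₁₃ · sin(θ₁₃ − θ₁₂)) = 6356.8·arcsin(0.53116·sin(168.810°)) = 656.396 km
|dₓₜ| = 656.396 km

656.4 km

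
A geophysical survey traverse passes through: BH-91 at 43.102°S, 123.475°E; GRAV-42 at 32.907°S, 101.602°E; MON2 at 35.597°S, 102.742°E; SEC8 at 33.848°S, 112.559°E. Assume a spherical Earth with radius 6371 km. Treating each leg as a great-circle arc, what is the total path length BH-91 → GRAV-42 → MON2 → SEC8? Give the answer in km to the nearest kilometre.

3451 km

BH-91→GRAV-42: c = 0.347922 rad, d = 2216.61 km
GRAV-42→MON2: c = 0.049745 rad, d = 316.93 km
MON2→SEC8: c = 0.144030 rad, d = 917.61 km
Total = 2216.61 + 316.93 + 917.61 = 3451.15 km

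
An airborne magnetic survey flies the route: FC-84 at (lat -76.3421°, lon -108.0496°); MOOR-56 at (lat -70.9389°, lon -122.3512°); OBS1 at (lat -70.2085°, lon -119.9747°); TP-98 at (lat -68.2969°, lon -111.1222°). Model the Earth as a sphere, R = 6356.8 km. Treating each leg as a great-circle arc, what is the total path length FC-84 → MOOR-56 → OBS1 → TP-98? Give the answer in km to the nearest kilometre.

FC-84→MOOR-56: c = 0.116969 rad, d = 743.55 km
MOOR-56→OBS1: c = 0.018781 rad, d = 119.39 km
OBS1→TP-98: c = 0.064012 rad, d = 406.91 km
Total = 743.55 + 119.39 + 406.91 = 1269.85 km

1270 km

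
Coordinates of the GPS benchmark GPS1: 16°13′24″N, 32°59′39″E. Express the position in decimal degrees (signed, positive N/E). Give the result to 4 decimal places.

lat: 16.2233° N → +16.2233°
lon: 32.9942° E → +32.9942°

+16.2233°, +32.9942°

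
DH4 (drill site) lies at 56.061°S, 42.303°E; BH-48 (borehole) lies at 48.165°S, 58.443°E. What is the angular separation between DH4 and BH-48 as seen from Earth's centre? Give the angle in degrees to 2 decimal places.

Δφ = 7.8960°,  Δλ = 16.1400°
a = sin²(Δφ/2) + cos φ₁ cos φ₂ sin²(Δλ/2) = 0.012079
c = 2·arcsin(√a) = 0.220256 rad = 12.6197°

12.62°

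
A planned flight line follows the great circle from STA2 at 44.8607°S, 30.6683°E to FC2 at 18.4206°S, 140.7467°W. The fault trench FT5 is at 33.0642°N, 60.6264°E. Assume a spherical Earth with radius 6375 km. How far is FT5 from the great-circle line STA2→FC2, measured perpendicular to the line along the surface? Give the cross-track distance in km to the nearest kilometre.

δ₁₃ = central angle STA2→FT5 = 1.440604 rad  (haversine)
θ₁₃ = bearing STA2→FT5 = 24.965°,  θ₁₂ = bearing STA2→FC2 = 189.085°
dₓₜ = R·arcsin(sin δ₁₃ · sin(θ₁₃ − θ₁₂)) = 6375·arcsin(0.99154·sin(-164.119°)) = -1751.618 km
|dₓₜ| = 1751.618 km

1752 km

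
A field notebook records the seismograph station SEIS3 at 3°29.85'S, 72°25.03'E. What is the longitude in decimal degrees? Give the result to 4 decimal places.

72.4172°E

72° + 25.03′/60 = 72 + 0.41717 = 72.4172°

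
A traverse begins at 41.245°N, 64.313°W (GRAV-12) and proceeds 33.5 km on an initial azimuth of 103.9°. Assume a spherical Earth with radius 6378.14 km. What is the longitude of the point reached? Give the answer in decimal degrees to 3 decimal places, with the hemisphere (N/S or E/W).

63.925°W

δ = d/R = 33.5/6378.14 = 0.005252 rad
φ₂ = arcsin(sin φ₁ cos δ + cos φ₁ sin δ cos θ)
   = arcsin(0.65928·0.99999 + 0.75190·0.00525·-0.24023) = 41.17205°
λ₂ = λ₁ + atan2(sin θ sin δ cos φ₁, cos δ − sin φ₁ sin φ₂) = -63.92492°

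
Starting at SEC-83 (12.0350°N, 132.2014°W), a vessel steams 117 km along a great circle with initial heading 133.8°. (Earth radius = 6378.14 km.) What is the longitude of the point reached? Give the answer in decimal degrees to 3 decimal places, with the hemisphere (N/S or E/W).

131.428°W

δ = d/R = 117/6378.14 = 0.018344 rad
φ₂ = arcsin(sin φ₁ cos δ + cos φ₁ sin δ cos θ)
   = arcsin(0.20851·0.99983 + 0.97802·0.01834·-0.69214) = 11.30649°
λ₂ = λ₁ + atan2(sin θ sin δ cos φ₁, cos δ − sin φ₁ sin φ₂) = -131.42782°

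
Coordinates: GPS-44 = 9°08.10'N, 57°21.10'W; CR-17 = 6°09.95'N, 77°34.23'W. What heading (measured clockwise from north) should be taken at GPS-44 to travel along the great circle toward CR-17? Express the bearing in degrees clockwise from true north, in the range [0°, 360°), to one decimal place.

263.0°

GPS-44: φ = +9.13500°, λ = -57.35167°
CR-17: φ = +6.16583°, λ = -77.57050°
Δλ = -20.2188°
y = sin Δλ · cos φ₂ = -0.343607
x = cos φ₁ sin φ₂ − sin φ₁ cos φ₂ cos Δλ = -0.042072
θ = atan2(y, x) = -96.9807° → 263.0193° (mod 360°)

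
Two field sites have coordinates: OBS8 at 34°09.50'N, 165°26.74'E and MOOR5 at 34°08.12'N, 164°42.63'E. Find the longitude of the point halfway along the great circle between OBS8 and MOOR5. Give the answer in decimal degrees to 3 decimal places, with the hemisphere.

OBS8: φ = +34.15833°, λ = +165.44567°
MOOR5: φ = +34.13533°, λ = +164.71050°
Bx = cos φ₂ cos Δλ = 0.827646,  By = cos φ₂ sin Δλ = -0.010620
φₘ = atan2(sin φ₁ + sin φ₂, √((cos φ₁ + Bx)² + By²)) = 34.14738°
λₘ = λ₁ + atan2(By, cos φ₁ + Bx) = 165.07803°

165.078°E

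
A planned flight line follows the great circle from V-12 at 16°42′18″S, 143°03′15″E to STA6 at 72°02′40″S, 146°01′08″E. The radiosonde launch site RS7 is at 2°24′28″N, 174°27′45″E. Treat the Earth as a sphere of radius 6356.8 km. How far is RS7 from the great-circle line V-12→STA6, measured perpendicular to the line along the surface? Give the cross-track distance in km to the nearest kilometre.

V-12: φ = -16.70500°, λ = +143.05417°
STA6: φ = -72.04444°, λ = +146.01889°
RS7: φ = +2.40778°, λ = +174.46250°
δ₁₃ = central angle V-12→RS7 = 0.635696 rad  (haversine)
θ₁₃ = bearing V-12→RS7 = 61.276°,  θ₁₂ = bearing V-12→STA6 = 178.890°
dₓₜ = R·arcsin(sin δ₁₃ · sin(θ₁₃ − θ₁₂)) = 6356.8·arcsin(0.59374·sin(-117.614°)) = -3521.759 km
|dₓₜ| = 3521.759 km

3522 km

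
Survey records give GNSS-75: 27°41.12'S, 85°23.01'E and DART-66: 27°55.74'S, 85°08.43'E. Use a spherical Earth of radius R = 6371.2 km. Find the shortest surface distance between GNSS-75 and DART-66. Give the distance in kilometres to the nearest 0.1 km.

GNSS-75: φ = -27.68533°, λ = +85.38350°
DART-66: φ = -27.92900°, λ = +85.14050°
Δφ = -0.2437°,  Δλ = -0.2430°
a = sin²(Δφ/2) + cos φ₁ cos φ₂ sin²(Δλ/2) = 0.000008
c = 2·arcsin(√a) = 0.005671 rad = 0.3249°
d = R·c = 6371.2 × 0.005671 = 36.1 km

36.1 km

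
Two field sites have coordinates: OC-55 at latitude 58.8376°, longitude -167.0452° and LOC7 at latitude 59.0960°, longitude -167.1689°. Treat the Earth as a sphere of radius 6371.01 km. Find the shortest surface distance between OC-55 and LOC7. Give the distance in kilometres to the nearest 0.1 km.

Δφ = 0.2584°,  Δλ = -0.1237°
a = sin²(Δφ/2) + cos φ₁ cos φ₂ sin²(Δλ/2) = 0.000005
c = 2·arcsin(√a) = 0.004645 rad = 0.2662°
d = R·c = 6371.01 × 0.004645 = 29.6 km

29.6 km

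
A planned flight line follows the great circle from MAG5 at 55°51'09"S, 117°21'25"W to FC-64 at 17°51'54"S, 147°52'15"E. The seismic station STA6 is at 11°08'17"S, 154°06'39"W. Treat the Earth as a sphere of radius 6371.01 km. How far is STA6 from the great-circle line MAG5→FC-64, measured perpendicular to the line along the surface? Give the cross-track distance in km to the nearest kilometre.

4666 km

MAG5: φ = -55.85250°, λ = -117.35694°
FC-64: φ = -17.86500°, λ = +147.87083°
STA6: φ = -11.13806°, λ = -154.11083°
δ₁₃ = central angle MAG5→STA6 = 0.925870 rad  (haversine)
θ₁₃ = bearing MAG5→STA6 = 312.721°,  θ₁₂ = bearing MAG5→FC-64 = 255.929°
dₓₜ = R·arcsin(sin δ₁₃ · sin(θ₁₃ − θ₁₂)) = 6371.01·arcsin(0.79914·sin(56.792°)) = 4665.909 km
|dₓₜ| = 4665.909 km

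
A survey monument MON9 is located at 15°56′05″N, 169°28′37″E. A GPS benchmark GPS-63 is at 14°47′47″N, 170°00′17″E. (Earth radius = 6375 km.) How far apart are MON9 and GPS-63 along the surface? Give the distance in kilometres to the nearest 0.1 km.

138.7 km

MON9: φ = +15.93472°, λ = +169.47694°
GPS-63: φ = +14.79639°, λ = +170.00472°
Δφ = -1.1383°,  Δλ = 0.5278°
a = sin²(Δφ/2) + cos φ₁ cos φ₂ sin²(Δλ/2) = 0.000118
c = 2·arcsin(√a) = 0.021763 rad = 1.2469°
d = R·c = 6375 × 0.021763 = 138.7 km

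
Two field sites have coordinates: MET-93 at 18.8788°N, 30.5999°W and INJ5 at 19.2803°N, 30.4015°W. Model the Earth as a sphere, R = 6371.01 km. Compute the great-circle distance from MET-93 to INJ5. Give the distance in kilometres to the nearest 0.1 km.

49.3 km

Δφ = 0.4015°,  Δλ = 0.1984°
a = sin²(Δφ/2) + cos φ₁ cos φ₂ sin²(Δλ/2) = 0.000015
c = 2·arcsin(√a) = 0.007734 rad = 0.4431°
d = R·c = 6371.01 × 0.007734 = 49.3 km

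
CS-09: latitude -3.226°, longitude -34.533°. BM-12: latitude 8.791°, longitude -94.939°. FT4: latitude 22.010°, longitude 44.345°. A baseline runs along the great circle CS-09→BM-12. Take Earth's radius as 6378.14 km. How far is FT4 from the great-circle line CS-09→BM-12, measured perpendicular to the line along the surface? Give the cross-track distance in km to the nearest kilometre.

3811 km

δ₁₃ = central angle CS-09→FT4 = 1.412672 rad  (haversine)
θ₁₃ = bearing CS-09→FT4 = 67.102°,  θ₁₂ = bearing CS-09→BM-12 = 281.834°
dₓₜ = R·arcsin(sin δ₁₃ · sin(θ₁₃ − θ₁₂)) = 6378.14·arcsin(0.98752·sin(-214.732°)) = 3811.338 km
|dₓₜ| = 3811.338 km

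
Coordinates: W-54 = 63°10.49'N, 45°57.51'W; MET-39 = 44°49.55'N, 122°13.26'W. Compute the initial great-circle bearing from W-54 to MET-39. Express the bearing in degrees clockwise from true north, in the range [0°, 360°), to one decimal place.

283.7°

W-54: φ = +63.17483°, λ = -45.95850°
MET-39: φ = +44.82583°, λ = -122.22100°
Δλ = -76.2625°
y = sin Δλ · cos φ₂ = -0.688964
x = cos φ₁ sin φ₂ − sin φ₁ cos φ₂ cos Δλ = 0.167820
θ = atan2(y, x) = -76.3103° → 283.6897° (mod 360°)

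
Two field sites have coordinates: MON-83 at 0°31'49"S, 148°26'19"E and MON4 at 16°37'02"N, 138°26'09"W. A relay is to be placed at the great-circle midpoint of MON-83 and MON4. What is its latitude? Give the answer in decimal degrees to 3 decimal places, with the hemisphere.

9.977°N

MON-83: φ = -0.53028°, λ = +148.43861°
MON4: φ = +16.61722°, λ = -138.43583°
Bx = cos φ₂ cos Δλ = 0.278153,  By = cos φ₂ sin Δλ = 0.916978
φₘ = atan2(sin φ₁ + sin φ₂, √((cos φ₁ + Bx)² + By²)) = 9.97719°
λₘ = λ₁ + atan2(By, cos φ₁ + Bx) = -175.90389°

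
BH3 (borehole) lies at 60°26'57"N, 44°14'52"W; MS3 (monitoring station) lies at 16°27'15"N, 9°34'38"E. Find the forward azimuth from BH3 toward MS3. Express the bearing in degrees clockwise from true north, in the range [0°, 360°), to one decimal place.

114.5°

BH3: φ = +60.44917°, λ = -44.24778°
MS3: φ = +16.45417°, λ = +9.57722°
Δλ = 53.8250°
y = sin Δλ · cos φ₂ = 0.774160
x = cos φ₁ sin φ₂ − sin φ₁ cos φ₂ cos Δλ = -0.352747
θ = atan2(y, x) = 114.4965° → 114.4965° (mod 360°)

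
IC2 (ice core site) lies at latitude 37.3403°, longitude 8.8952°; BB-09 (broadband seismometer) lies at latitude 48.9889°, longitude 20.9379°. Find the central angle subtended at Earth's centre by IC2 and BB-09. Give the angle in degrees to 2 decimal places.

Δφ = 11.6486°,  Δλ = 12.0427°
a = sin²(Δφ/2) + cos φ₁ cos φ₂ sin²(Δλ/2) = 0.016039
c = 2·arcsin(√a) = 0.253970 rad = 14.5514°

14.55°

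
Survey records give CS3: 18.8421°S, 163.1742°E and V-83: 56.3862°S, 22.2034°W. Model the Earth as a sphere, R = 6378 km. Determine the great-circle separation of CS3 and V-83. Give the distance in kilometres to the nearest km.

11648 km

Δφ = -37.5441°,  Δλ = 174.6224°
a = sin²(Δφ/2) + cos φ₁ cos φ₂ sin²(Δλ/2) = 0.626331
c = 2·arcsin(√a) = 1.826227 rad = 104.6351°
d = R·c = 6378 × 1.826227 = 11647.7 km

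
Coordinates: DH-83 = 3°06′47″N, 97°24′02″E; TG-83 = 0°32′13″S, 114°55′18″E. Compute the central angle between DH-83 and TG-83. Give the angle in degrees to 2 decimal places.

DH-83: φ = +3.11306°, λ = +97.40056°
TG-83: φ = -0.53694°, λ = +114.92167°
Δφ = -3.6500°,  Δλ = 17.5211°
a = sin²(Δφ/2) + cos φ₁ cos φ₂ sin²(Δλ/2) = 0.024176
c = 2·arcsin(√a) = 0.312239 rad = 17.8900°

17.89°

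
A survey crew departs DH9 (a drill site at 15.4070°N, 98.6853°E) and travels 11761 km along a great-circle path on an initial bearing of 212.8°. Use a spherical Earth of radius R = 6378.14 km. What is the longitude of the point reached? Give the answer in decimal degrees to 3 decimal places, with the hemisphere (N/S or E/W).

δ = d/R = 11761/6378.14 = 1.843955 rad
φ₂ = arcsin(sin φ₁ cos δ + cos φ₁ sin δ cos θ)
   = arcsin(0.26567·-0.26977 + 0.96406·0.96292·-0.84057) = -58.42833°
λ₂ = λ₁ + atan2(sin θ sin δ cos φ₁, cos δ − sin φ₁ sin φ₂) = 3.75006°

3.750°E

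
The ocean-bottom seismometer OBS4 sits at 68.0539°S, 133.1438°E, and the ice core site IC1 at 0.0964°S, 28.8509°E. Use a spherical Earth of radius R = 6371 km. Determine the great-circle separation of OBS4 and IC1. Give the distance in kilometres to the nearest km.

10586 km

Δφ = 67.9575°,  Δλ = -104.2929°
a = sin²(Δφ/2) + cos φ₁ cos φ₂ sin²(Δλ/2) = 0.545353
c = 2·arcsin(√a) = 1.661628 rad = 95.2042°
d = R·c = 6371 × 1.661628 = 10586.2 km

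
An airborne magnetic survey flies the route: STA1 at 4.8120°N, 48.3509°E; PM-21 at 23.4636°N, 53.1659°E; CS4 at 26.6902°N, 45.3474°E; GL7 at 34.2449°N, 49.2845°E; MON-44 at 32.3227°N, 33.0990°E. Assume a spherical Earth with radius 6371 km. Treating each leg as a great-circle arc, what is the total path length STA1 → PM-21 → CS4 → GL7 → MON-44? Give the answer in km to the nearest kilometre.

STA1→PM-21: c = 0.335472 rad, d = 2137.29 km
PM-21→CS4: c = 0.135781 rad, d = 865.06 km
CS4→GL7: c = 0.144508 rad, d = 920.66 km
GL7→MON-44: c = 0.238262 rad, d = 1517.97 km
Total = 2137.29 + 865.06 + 920.66 + 1517.97 = 5440.98 km

5441 km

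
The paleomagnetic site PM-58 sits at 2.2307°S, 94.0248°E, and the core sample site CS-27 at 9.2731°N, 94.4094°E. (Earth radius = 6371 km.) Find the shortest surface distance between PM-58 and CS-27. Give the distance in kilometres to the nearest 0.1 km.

Δφ = 11.5038°,  Δλ = 0.3846°
a = sin²(Δφ/2) + cos φ₁ cos φ₂ sin²(Δλ/2) = 0.010055
c = 2·arcsin(√a) = 0.200891 rad = 11.5102°
d = R·c = 6371 × 0.200891 = 1279.9 km

1279.9 km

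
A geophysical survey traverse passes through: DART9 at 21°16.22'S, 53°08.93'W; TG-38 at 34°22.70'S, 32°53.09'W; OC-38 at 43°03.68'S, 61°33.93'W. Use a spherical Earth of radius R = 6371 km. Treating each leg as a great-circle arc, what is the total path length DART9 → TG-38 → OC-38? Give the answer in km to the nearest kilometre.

DART9: φ = -21.27033°, λ = -53.14883°
TG-38: φ = -34.37833°, λ = -32.88483°
OC-38: φ = -43.06133°, λ = -61.56550°
DART9→TG-38: c = 0.386214 rad, d = 2460.57 km
TG-38→OC-38: c = 0.416390 rad, d = 2652.82 km
Total = 2460.57 + 2652.82 = 5113.39 km

5113 km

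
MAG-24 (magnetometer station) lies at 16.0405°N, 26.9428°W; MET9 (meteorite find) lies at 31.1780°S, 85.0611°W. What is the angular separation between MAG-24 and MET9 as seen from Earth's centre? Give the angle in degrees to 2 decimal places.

73.07°

Δφ = -47.2185°,  Δλ = -58.1183°
a = sin²(Δφ/2) + cos φ₁ cos φ₂ sin²(Δλ/2) = 0.354381
c = 2·arcsin(√a) = 1.275275 rad = 73.0679°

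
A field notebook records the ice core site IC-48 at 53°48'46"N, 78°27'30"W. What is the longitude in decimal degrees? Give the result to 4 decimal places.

78.4583°W

78° + 27′/60 + 30″/3600 = 78 + 0.45000 + 0.00833 = 78.4583°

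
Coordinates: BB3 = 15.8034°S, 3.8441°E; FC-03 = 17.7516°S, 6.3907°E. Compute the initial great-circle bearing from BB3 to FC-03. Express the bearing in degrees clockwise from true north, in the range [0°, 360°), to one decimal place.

129.0°

Δλ = 2.5466°
y = sin Δλ · cos φ₂ = 0.042316
x = cos φ₁ sin φ₂ − sin φ₁ cos φ₂ cos Δλ = -0.034252
θ = atan2(y, x) = 128.9877° → 128.9877° (mod 360°)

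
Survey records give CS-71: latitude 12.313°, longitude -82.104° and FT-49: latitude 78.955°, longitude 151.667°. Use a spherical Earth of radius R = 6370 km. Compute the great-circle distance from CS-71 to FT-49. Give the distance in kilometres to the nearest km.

9376 km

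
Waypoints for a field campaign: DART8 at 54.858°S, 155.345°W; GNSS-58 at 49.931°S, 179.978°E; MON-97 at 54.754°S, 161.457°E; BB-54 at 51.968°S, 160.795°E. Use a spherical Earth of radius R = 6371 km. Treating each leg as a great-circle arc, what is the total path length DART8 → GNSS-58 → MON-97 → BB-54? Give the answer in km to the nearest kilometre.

3426 km

DART8→GNSS-58: c = 0.274845 rad, d = 1751.04 km
GNSS-58→MON-97: c = 0.213858 rad, d = 1362.49 km
MON-97→BB-54: c = 0.049111 rad, d = 312.88 km
Total = 1751.04 + 1362.49 + 312.88 = 3426.41 km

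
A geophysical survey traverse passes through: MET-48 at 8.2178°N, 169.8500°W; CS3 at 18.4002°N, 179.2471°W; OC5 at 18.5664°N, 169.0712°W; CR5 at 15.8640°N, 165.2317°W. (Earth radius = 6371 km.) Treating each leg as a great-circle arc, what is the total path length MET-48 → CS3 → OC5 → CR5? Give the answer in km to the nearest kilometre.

MET-48→CS3: c = 0.238696 rad, d = 1520.73 km
CS3→OC5: c = 0.168444 rad, d = 1073.16 km
OC5→CR5: c = 0.079503 rad, d = 506.51 km
Total = 1520.73 + 1073.16 + 506.51 = 3100.40 km

3100 km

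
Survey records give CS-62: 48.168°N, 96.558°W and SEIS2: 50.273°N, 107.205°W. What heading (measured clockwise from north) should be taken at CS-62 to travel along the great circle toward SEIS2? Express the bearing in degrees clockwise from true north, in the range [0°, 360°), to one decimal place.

Δλ = -10.6470°
y = sin Δλ · cos φ₂ = -0.118084
x = cos φ₁ sin φ₂ − sin φ₁ cos φ₂ cos Δλ = 0.044929
θ = atan2(y, x) = -69.1689° → 290.8311° (mod 360°)

290.8°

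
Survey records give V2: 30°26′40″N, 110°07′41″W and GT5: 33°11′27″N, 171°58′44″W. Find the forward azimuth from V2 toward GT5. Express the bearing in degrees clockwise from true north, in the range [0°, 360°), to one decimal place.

290.2°

V2: φ = +30.44444°, λ = -110.12806°
GT5: φ = +33.19083°, λ = -171.97889°
Δλ = -61.8508°
y = sin Δλ · cos φ₂ = -0.737871
x = cos φ₁ sin φ₂ − sin φ₁ cos φ₂ cos Δλ = 0.271904
θ = atan2(y, x) = -69.7713° → 290.2287° (mod 360°)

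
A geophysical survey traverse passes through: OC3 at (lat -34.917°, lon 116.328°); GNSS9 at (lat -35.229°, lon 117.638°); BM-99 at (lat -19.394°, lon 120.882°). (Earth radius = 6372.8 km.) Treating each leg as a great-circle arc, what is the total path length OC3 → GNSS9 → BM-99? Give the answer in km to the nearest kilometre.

1914 km

OC3→GNSS9: c = 0.019488 rad, d = 124.19 km
GNSS9→BM-99: c = 0.280862 rad, d = 1789.88 km
Total = 124.19 + 1789.88 = 1914.07 km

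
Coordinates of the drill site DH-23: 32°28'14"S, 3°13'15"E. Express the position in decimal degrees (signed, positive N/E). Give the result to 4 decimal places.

-32.4706°, +3.2208°

lat: 32.4706° S → -32.4706°
lon: 3.2208° E → +3.2208°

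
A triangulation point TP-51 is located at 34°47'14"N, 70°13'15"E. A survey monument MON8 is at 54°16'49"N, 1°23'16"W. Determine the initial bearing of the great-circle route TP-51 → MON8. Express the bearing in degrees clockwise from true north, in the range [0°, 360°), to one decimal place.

315.4°

TP-51: φ = +34.78722°, λ = +70.22083°
MON8: φ = +54.28028°, λ = -1.38778°
Δλ = -71.6086°
y = sin Δλ · cos φ₂ = -0.554001
x = cos φ₁ sin φ₂ − sin φ₁ cos φ₂ cos Δλ = 0.561689
θ = atan2(y, x) = -44.6052° → 315.3948° (mod 360°)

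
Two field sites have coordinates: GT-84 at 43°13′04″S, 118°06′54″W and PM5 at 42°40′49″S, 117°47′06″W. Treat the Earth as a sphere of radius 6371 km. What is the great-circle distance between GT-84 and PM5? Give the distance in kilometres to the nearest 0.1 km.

65.5 km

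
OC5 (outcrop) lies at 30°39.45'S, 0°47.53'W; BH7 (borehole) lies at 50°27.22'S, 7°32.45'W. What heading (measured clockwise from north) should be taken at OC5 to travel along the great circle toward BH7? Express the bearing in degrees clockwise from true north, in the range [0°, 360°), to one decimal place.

OC5: φ = -30.65750°, λ = -0.79217°
BH7: φ = -50.45367°, λ = -7.54083°
Δλ = -6.7487°
y = sin Δλ · cos φ₂ = -0.074822
x = cos φ₁ sin φ₂ − sin φ₁ cos φ₂ cos Δλ = -0.340924
θ = atan2(y, x) = -167.6217° → 192.3783° (mod 360°)

192.4°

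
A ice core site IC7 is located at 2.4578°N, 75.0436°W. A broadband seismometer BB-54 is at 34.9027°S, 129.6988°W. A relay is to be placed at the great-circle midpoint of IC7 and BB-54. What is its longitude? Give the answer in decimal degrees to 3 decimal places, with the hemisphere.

Bx = cos φ₂ cos Δλ = 0.474439,  By = cos φ₂ sin Δλ = -0.668964
φₘ = atan2(sin φ₁ + sin φ₂, √((cos φ₁ + Bx)² + By²)) = -18.11189°
λₘ = λ₁ + atan2(By, cos φ₁ + Bx) = -99.46121°

99.461°W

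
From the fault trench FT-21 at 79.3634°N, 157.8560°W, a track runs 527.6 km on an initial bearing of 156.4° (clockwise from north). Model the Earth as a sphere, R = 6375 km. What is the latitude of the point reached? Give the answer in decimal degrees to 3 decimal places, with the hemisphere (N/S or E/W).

74.900°N

δ = d/R = 527.6/6375 = 0.082761 rad
φ₂ = arcsin(sin φ₁ cos δ + cos φ₁ sin δ cos θ)
   = arcsin(0.98282·0.99658 + 0.18458·0.08267·-0.91636) = 74.89973°
λ₂ = λ₁ + atan2(sin θ sin δ cos φ₁, cos δ − sin φ₁ sin φ₂) = -150.55735°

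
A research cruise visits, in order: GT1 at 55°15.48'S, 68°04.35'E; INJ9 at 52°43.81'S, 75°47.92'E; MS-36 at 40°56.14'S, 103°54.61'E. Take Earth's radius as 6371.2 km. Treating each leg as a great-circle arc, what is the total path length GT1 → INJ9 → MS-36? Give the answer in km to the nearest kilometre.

GT1: φ = -55.25800°, λ = +68.07250°
INJ9: φ = -52.73017°, λ = +75.79867°
MS-36: φ = -40.93567°, λ = +103.91017°
GT1→INJ9: c = 0.090651 rad, d = 577.55 km
INJ9→MS-36: c = 0.389972 rad, d = 2484.59 km
Total = 577.55 + 2484.59 = 3062.14 km

3062 km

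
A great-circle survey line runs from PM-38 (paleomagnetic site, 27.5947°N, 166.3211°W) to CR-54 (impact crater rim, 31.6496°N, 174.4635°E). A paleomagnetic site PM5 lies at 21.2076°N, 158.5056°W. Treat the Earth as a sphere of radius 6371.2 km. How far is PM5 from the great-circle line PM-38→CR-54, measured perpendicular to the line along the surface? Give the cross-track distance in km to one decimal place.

395.2 km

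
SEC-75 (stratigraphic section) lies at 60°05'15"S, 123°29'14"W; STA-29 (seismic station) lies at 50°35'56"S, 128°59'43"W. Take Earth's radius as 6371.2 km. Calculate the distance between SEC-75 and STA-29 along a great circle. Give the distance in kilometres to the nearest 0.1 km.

1110.2 km

SEC-75: φ = -60.08750°, λ = -123.48722°
STA-29: φ = -50.59889°, λ = -128.99528°
Δφ = 9.4886°,  Δλ = -5.5081°
a = sin²(Δφ/2) + cos φ₁ cos φ₂ sin²(Δλ/2) = 0.007572
c = 2·arcsin(√a) = 0.174250 rad = 9.9838°
d = R·c = 6371.2 × 0.174250 = 1110.2 km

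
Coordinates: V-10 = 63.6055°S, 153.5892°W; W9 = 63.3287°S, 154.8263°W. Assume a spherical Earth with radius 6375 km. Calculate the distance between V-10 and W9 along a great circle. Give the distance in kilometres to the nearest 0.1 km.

68.8 km

Δφ = 0.2768°,  Δλ = -1.2371°
a = sin²(Δφ/2) + cos φ₁ cos φ₂ sin²(Δλ/2) = 0.000029
c = 2·arcsin(√a) = 0.010787 rad = 0.6181°
d = R·c = 6375 × 0.010787 = 68.8 km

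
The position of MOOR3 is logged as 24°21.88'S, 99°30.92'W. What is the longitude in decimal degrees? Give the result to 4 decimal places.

99.5153°W

99° + 30.92′/60 = 99 + 0.51533 = 99.5153°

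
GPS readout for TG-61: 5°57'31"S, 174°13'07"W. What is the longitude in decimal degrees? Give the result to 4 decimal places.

174° + 13′/60 + 7″/3600 = 174 + 0.21667 + 0.00194 = 174.2186°

174.2186°W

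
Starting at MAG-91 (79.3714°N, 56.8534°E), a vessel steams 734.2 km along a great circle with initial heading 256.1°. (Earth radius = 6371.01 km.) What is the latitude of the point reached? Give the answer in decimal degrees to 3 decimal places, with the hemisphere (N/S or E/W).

76.223°N

δ = d/R = 734.2/6371.01 = 0.115241 rad
φ₂ = arcsin(sin φ₁ cos δ + cos φ₁ sin δ cos θ)
   = arcsin(0.98284·0.99337 + 0.18444·0.11499·-0.24023) = 76.22290°
λ₂ = λ₁ + atan2(sin θ sin δ cos φ₁, cos δ − sin φ₁ sin φ₂) = 28.90348°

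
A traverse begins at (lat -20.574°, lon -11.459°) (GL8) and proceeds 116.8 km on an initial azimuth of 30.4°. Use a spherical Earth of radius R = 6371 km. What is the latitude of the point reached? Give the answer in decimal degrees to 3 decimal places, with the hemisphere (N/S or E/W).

δ = d/R = 116.8/6371 = 0.018333 rad
φ₂ = arcsin(sin φ₁ cos δ + cos φ₁ sin δ cos θ)
   = arcsin(-0.35142·0.99983 + 0.93622·0.01833·0.86251) = -19.66710°
λ₂ = λ₁ + atan2(sin θ sin δ cos φ₁, cos δ − sin φ₁ sin φ₂) = -10.89455°

19.667°S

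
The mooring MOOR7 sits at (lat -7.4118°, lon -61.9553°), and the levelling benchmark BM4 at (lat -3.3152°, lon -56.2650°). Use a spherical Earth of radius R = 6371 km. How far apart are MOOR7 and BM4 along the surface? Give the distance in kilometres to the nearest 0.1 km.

Δφ = 4.0966°,  Δλ = 5.6903°
a = sin²(Δφ/2) + cos φ₁ cos φ₂ sin²(Δλ/2) = 0.003717
c = 2·arcsin(√a) = 0.122004 rad = 6.9903°
d = R·c = 6371 × 0.122004 = 777.3 km

777.3 km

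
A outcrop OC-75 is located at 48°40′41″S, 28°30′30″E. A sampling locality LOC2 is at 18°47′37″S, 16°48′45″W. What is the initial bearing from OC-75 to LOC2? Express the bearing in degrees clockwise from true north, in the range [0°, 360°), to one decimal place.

OC-75: φ = -48.67806°, λ = +28.50833°
LOC2: φ = -18.79361°, λ = -16.81250°
Δλ = -45.3208°
y = sin Δλ · cos φ₂ = -0.673145
x = cos φ₁ sin φ₂ − sin φ₁ cos φ₂ cos Δλ = 0.287191
θ = atan2(y, x) = -66.8950° → 293.1050° (mod 360°)

293.1°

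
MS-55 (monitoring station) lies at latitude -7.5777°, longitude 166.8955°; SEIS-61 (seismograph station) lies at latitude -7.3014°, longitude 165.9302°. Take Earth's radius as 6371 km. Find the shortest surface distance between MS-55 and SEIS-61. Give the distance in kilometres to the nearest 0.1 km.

110.8 km

Δφ = 0.2763°,  Δλ = -0.9653°
a = sin²(Δφ/2) + cos φ₁ cos φ₂ sin²(Δλ/2) = 0.000076
c = 2·arcsin(√a) = 0.017388 rad = 0.9963°
d = R·c = 6371 × 0.017388 = 110.8 km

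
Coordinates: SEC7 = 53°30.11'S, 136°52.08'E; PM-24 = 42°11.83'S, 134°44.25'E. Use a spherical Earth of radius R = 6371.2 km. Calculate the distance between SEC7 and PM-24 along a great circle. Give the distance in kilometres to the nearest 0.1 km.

1266.9 km

SEC7: φ = -53.50183°, λ = +136.86800°
PM-24: φ = -42.19717°, λ = +134.73750°
Δφ = 11.3047°,  Δλ = -2.1305°
a = sin²(Δφ/2) + cos φ₁ cos φ₂ sin²(Δλ/2) = 0.009853
c = 2·arcsin(√a) = 0.198852 rad = 11.3934°
d = R·c = 6371.2 × 0.198852 = 1266.9 km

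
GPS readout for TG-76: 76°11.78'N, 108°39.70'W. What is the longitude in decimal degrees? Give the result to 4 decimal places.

108.6617°W

108° + 39.70′/60 = 108 + 0.66167 = 108.6617°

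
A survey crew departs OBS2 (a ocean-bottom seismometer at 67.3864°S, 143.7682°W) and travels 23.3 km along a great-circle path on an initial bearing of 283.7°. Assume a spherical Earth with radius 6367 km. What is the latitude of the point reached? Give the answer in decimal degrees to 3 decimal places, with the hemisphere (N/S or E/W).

δ = d/R = 23.3/6367 = 0.003659 rad
φ₂ = arcsin(sin φ₁ cos δ + cos φ₁ sin δ cos θ)
   = arcsin(-0.92312·0.99999 + 0.38451·0.00366·0.23684) = -67.33587°
λ₂ = λ₁ + atan2(sin θ sin δ cos φ₁, cos δ − sin φ₁ sin φ₂) = -144.29687°

67.336°S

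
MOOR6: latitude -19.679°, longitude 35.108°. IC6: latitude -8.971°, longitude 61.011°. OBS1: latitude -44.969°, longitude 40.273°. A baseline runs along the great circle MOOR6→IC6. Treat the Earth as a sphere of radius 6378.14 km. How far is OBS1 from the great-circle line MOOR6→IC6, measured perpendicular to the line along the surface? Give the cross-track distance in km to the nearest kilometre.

2799 km

δ₁₃ = central angle MOOR6→OBS1 = 0.447684 rad  (haversine)
θ₁₃ = bearing MOOR6→OBS1 = 171.539°,  θ₁₂ = bearing MOOR6→IC6 = 70.549°
dₓₜ = R·arcsin(sin δ₁₃ · sin(θ₁₃ − θ₁₂)) = 6378.14·arcsin(0.43288·sin(100.990°)) = 2799.339 km
|dₓₜ| = 2799.339 km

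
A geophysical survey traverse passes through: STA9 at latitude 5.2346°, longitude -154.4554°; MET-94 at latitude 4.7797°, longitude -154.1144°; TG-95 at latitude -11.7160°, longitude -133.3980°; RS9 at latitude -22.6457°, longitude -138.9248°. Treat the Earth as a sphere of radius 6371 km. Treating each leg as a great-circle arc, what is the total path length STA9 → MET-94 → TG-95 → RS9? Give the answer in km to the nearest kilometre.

4347 km

STA9→MET-94: c = 0.009909 rad, d = 63.13 km
MET-94→TG-95: c = 0.460678 rad, d = 2934.98 km
TG-95→RS9: c = 0.211774 rad, d = 1349.21 km
Total = 63.13 + 2934.98 + 1349.21 = 4347.32 km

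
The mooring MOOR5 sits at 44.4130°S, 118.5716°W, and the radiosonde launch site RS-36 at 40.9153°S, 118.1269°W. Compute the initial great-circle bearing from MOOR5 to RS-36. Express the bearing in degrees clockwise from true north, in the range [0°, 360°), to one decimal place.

5.5°

Δλ = 0.4447°
y = sin Δλ · cos φ₂ = 0.005865
x = cos φ₁ sin φ₂ − sin φ₁ cos φ₂ cos Δλ = 0.060993
θ = atan2(y, x) = 5.4928° → 5.4928° (mod 360°)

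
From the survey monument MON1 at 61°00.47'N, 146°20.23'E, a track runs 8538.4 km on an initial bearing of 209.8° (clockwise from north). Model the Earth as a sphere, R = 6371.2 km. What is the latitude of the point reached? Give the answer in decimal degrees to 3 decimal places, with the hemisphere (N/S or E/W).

12.093°S

MON1: φ = +61.00783°, λ = +146.33717°
δ = d/R = 8538.4/6371.2 = 1.340156 rad
φ₂ = arcsin(sin φ₁ cos δ + cos φ₁ sin δ cos θ)
   = arcsin(0.87469·0.22860 + 0.48469·0.97352·-0.86777) = -12.09338°
λ₂ = λ₁ + atan2(sin θ sin δ cos φ₁, cos δ − sin φ₁ sin φ₂) = 116.68094°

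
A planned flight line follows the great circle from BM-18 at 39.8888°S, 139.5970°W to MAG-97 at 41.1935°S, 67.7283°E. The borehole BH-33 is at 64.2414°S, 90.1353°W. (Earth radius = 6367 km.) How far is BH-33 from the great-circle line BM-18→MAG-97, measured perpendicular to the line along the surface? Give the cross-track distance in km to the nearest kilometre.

δ₁₃ = central angle BM-18→BH-33 = 0.652937 rad  (haversine)
θ₁₃ = bearing BM-18→BH-33 = 147.069°,  θ₁₂ = bearing BM-18→MAG-97 = 200.295°
dₓₜ = R·arcsin(sin δ₁₃ · sin(θ₁₃ − θ₁₂)) = 6367·arcsin(0.60752·sin(-53.226°)) = -3235.868 km
|dₓₜ| = 3235.868 km

3236 km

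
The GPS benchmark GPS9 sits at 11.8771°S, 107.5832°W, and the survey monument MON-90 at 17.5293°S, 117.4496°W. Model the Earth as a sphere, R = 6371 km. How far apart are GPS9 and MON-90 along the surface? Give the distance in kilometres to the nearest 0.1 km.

Δφ = -5.6522°,  Δλ = -9.8664°
a = sin²(Δφ/2) + cos φ₁ cos φ₂ sin²(Δλ/2) = 0.009332
c = 2·arcsin(√a) = 0.193502 rad = 11.0869°
d = R·c = 6371 × 0.193502 = 1232.8 km

1232.8 km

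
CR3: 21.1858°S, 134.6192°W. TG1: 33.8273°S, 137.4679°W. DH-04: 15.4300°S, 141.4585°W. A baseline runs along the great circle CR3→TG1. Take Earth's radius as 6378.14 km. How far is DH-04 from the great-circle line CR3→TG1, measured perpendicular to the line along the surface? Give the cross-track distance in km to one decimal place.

δ₁₃ = central angle CR3→DH-04 = 0.151389 rad  (haversine)
θ₁₃ = bearing CR3→DH-04 = 310.433°,  θ₁₂ = bearing CR3→TG1 = 190.666°
dₓₜ = R·arcsin(sin δ₁₃ · sin(θ₁₃ − θ₁₂)) = 6378.14·arcsin(0.15081·sin(119.767°)) = 837.378 km
|dₓₜ| = 837.378 km

837.4 km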